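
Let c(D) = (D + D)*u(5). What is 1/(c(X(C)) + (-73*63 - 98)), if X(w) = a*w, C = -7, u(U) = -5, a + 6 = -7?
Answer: -1/5607 ≈ -0.00017835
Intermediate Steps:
a = -13 (a = -6 - 7 = -13)
X(w) = -13*w
c(D) = -10*D (c(D) = (D + D)*(-5) = (2*D)*(-5) = -10*D)
1/(c(X(C)) + (-73*63 - 98)) = 1/(-(-130)*(-7) + (-73*63 - 98)) = 1/(-10*91 + (-4599 - 98)) = 1/(-910 - 4697) = 1/(-5607) = -1/5607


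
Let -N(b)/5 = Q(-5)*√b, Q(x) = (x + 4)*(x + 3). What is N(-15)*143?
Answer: -1430*I*√15 ≈ -5538.4*I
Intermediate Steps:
Q(x) = (3 + x)*(4 + x) (Q(x) = (4 + x)*(3 + x) = (3 + x)*(4 + x))
N(b) = -10*√b (N(b) = -5*(12 + (-5)² + 7*(-5))*√b = -5*(12 + 25 - 35)*√b = -10*√b)
N(-15)*143 = -10*I*√15*143 = -1430*I*√15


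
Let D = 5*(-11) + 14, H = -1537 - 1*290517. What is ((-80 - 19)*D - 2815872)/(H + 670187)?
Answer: -2811813/378133 ≈ -7.4360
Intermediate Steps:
H = -292054 (H = -1537 - 290517 = -292054)
D = -41 (D = -55 + 14 = -41)
((-80 - 19)*D - 2815872)/(H + 670187) = ((-80 - 19)*(-41) - 2815872)/(-292054 + 670187) = (-99*(-41) - 2815872)/378133 = (4059 - 2815872)*(1/378133) = -2811813*1/378133 = -2811813/378133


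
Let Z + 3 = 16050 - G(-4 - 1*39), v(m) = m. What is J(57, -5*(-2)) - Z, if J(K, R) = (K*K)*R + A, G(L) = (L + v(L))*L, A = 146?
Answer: 20287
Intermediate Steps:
G(L) = 2*L² (G(L) = (L + L)*L = (2*L)*L = 2*L²)
J(K, R) = 146 + R*K² (J(K, R) = (K*K)*R + 146 = K²*R + 146 = R*K² + 146 = 146 + R*K²)
Z = 12349 (Z = -3 + (16050 - 2*(-4 - 1*39)²) = -3 + (16050 - 2*(-4 - 39)²) = -3 + (16050 - 2*(-43)²) = -3 + (16050 - 2*1849) = -3 + (16050 - 1*3698) = -3 + (16050 - 3698) = -3 + 12352 = 12349)
J(57, -5*(-2)) - Z = (146 - 5*(-2)*57²) - 1*12349 = (146 + 10*3249) - 12349 = (146 + 32490) - 12349 = 32636 - 12349 = 20287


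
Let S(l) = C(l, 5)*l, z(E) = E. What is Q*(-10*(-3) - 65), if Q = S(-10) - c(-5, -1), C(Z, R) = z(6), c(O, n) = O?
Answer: 1925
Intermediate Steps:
C(Z, R) = 6
S(l) = 6*l
Q = -55 (Q = 6*(-10) - 1*(-5) = -60 + 5 = -55)
Q*(-10*(-3) - 65) = -55*(-10*(-3) - 65) = -55*(30 - 65) = -55*(-35) = 1925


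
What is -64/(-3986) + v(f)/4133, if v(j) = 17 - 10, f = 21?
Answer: 146207/8237069 ≈ 0.017750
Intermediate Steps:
v(j) = 7
-64/(-3986) + v(f)/4133 = -64/(-3986) + 7/4133 = -64*(-1/3986) + 7*(1/4133) = 32/1993 + 7/4133 = 146207/8237069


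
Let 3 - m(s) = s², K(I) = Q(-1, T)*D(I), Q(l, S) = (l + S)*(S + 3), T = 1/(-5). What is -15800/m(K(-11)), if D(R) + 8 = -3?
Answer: 9875000/851901 ≈ 11.592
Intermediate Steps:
T = -⅕ (T = 1*(-⅕) = -⅕ ≈ -0.20000)
D(R) = -11 (D(R) = -8 - 3 = -11)
Q(l, S) = (3 + S)*(S + l) (Q(l, S) = (S + l)*(3 + S) = (3 + S)*(S + l))
K(I) = 924/25 (K(I) = ((-⅕)² + 3*(-⅕) + 3*(-1) - ⅕*(-1))*(-11) = (1/25 - ⅗ - 3 + ⅕)*(-11) = -84/25*(-11) = 924/25)
m(s) = 3 - s²
-15800/m(K(-11)) = -15800/(3 - (924/25)²) = -15800/(3 - 1*853776/625) = -15800/(3 - 853776/625) = -15800/(-851901/625) = -15800*(-625/851901) = 9875000/851901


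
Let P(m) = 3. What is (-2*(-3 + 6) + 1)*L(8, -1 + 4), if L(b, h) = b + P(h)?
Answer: -55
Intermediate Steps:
L(b, h) = 3 + b (L(b, h) = b + 3 = 3 + b)
(-2*(-3 + 6) + 1)*L(8, -1 + 4) = (-2*(-3 + 6) + 1)*(3 + 8) = (-6 + 1)*11 = -5*11 = -55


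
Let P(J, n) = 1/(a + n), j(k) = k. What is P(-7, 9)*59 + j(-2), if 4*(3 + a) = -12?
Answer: 53/3 ≈ 17.667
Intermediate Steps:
a = -6 (a = -3 + (¼)*(-12) = -3 - 3 = -6)
P(J, n) = 1/(-6 + n)
P(-7, 9)*59 + j(-2) = 59/(-6 + 9) - 2 = 59/3 - 2 = 53/3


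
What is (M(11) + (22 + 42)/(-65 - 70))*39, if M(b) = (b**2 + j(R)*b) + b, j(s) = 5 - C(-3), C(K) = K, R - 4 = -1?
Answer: 385268/45 ≈ 8561.5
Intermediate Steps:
R = 3 (R = 4 - 1 = 3)
j(s) = 8 (j(s) = 5 - 1*(-3) = 5 + 3 = 8)
M(b) = b**2 + 9*b (M(b) = (b**2 + 8*b) + b = b**2 + 9*b)
(M(11) + (22 + 42)/(-65 - 70))*39 = (11*(9 + 11) + (22 + 42)/(-65 - 70))*39 = (11*20 + 64/(-135))*39 = (220 + 64*(-1/135))*39 = (220 - 64/135)*39 = (29636/135)*39 = 385268/45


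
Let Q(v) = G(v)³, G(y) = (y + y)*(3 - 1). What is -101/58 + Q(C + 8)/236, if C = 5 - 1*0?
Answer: 2032857/3422 ≈ 594.05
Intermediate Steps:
G(y) = 4*y (G(y) = (2*y)*2 = 4*y)
C = 5 (C = 5 + 0 = 5)
Q(v) = 64*v³ (Q(v) = (4*v)³ = 64*v³)
-101/58 + Q(C + 8)/236 = -101/58 + (64*(5 + 8)³)/236 = -101*1/58 + (64*13³)*(1/236) = -101/58 + (64*2197)*(1/236) = -101/58 + 140608*(1/236) = -101/58 + 35152/59 = 2032857/3422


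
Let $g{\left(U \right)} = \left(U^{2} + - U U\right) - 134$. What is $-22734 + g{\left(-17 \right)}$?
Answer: $-22868$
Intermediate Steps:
$g{\left(U \right)} = -134$ ($g{\left(U \right)} = \left(U^{2} - U^{2}\right) - 134 = 0 - 134 = -134$)
$-22734 + g{\left(-17 \right)} = -22734 - 134 = -22868$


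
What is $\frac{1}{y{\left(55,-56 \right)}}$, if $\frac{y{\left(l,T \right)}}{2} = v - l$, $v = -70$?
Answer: $- \frac{1}{250} \approx -0.004$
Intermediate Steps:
$y{\left(l,T \right)} = -140 - 2 l$ ($y{\left(l,T \right)} = 2 \left(-70 - l\right) = -140 - 2 l$)
$\frac{1}{y{\left(55,-56 \right)}} = \frac{1}{-140 - 110} = \frac{1}{-250} = - \frac{1}{250}$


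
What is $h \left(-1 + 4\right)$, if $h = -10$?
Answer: $-30$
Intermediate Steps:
$h \left(-1 + 4\right) = - 10 \left(-1 + 4\right) = \left(-10\right) 3 = -30$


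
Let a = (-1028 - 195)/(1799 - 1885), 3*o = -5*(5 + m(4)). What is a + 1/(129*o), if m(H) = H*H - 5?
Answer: 48919/3440 ≈ 14.221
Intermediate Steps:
m(H) = -5 + H**2 (m(H) = H**2 - 5 = -5 + H**2)
o = -80/3 (o = (-5*(5 + (-5 + 4**2)))/3 = (-5*(5 + (-5 + 16)))/3 = (-5*(5 + 11))/3 = (-5*16)/3 = (1/3)*(-80) = -80/3 ≈ -26.667)
a = 1223/86 (a = -1223/(-86) = -1223*(-1/86) = 1223/86 ≈ 14.221)
a + 1/(129*o) = 1223/86 + 1/(129*(-80/3)) = 1223/86 + 1/(-3440) = 1223/86 - 1/3440 = 48919/3440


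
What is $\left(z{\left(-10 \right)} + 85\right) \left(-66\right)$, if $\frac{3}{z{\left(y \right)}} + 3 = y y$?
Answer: $- \frac{544368}{97} \approx -5612.0$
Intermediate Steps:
$z{\left(y \right)} = \frac{3}{-3 + y^{2}}$ ($z{\left(y \right)} = \frac{3}{-3 + y y} = \frac{3}{-3 + y^{2}}$)
$\left(z{\left(-10 \right)} + 85\right) \left(-66\right) = \left(\frac{3}{-3 + \left(-10\right)^{2}} + 85\right) \left(-66\right) = \left(\frac{3}{-3 + 100} + 85\right) \left(-66\right) = \left(\frac{3}{97} + 85\right) \left(-66\right) = \frac{8248}{97} \left(-66\right) = - \frac{544368}{97}$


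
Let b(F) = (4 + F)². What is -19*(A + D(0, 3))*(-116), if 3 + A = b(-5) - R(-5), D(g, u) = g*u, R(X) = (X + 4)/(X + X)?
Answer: -23142/5 ≈ -4628.4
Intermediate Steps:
R(X) = (4 + X)/(2*X) (R(X) = (4 + X)/((2*X)) = (4 + X)*(1/(2*X)) = (4 + X)/(2*X))
A = -21/10 (A = -3 + ((4 - 5)² - (4 - 5)/(2*(-5))) = -3 + ((-1)² - (-1)*(-1)/(2*5)) = -3 + (1 - 1*⅒) = -3 + (1 - ⅒) = -3 + 9/10 = -21/10 ≈ -2.1000)
-19*(A + D(0, 3))*(-116) = -19*(-21/10 + 0*3)*(-116) = -19*(-21/10 + 0)*(-116) = -19*(-21/10)*(-116) = (399/10)*(-116) = -23142/5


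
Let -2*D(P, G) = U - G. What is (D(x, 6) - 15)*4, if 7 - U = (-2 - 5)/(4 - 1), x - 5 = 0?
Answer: -200/3 ≈ -66.667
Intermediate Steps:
x = 5 (x = 5 + 0 = 5)
U = 28/3 (U = 7 - (-2 - 5)/(4 - 1) = 7 - (-7)/3 = 7 - 1*(-7/3) = 7 + 7/3 = 28/3 ≈ 9.3333)
D(P, G) = -14/3 + G/2 (D(P, G) = -(28/3 - G)/2 = -14/3 + G/2)
(D(x, 6) - 15)*4 = ((-14/3 + (½)*6) - 15)*4 = ((-14/3 + 3) - 15)*4 = (-5/3 - 15)*4 = -50/3*4 = -200/3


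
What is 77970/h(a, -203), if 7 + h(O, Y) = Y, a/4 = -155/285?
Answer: -2599/7 ≈ -371.29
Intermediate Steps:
a = -124/57 (a = 4*(-155/285) = 4*(-155*1/285) = 4*(-31/57) = -124/57 ≈ -2.1754)
h(O, Y) = -7 + Y
77970/h(a, -203) = 77970/(-7 - 203) = 77970/(-210) = 77970*(-1/210) = -2599/7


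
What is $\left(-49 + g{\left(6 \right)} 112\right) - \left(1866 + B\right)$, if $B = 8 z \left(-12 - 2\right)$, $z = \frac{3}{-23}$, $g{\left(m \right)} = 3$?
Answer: $- \frac{36653}{23} \approx -1593.6$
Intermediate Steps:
$z = - \frac{3}{23}$ ($z = 3 \left(- \frac{1}{23}\right) = - \frac{3}{23} \approx -0.13043$)
$B = \frac{336}{23}$ ($B = 8 \left(- \frac{3}{23}\right) \left(-12 - 2\right) = - \frac{24 \left(-12 - 2\right)}{23} = \left(- \frac{24}{23}\right) \left(-14\right) = \frac{336}{23} \approx 14.609$)
$\left(-49 + g{\left(6 \right)} 112\right) - \left(1866 + B\right) = \left(-49 + 3 \cdot 112\right) - \left(1866 + \frac{336}{23}\right) = \left(-49 + 336\right) - \frac{43254}{23} = 287 - \frac{43254}{23} = - \frac{36653}{23}$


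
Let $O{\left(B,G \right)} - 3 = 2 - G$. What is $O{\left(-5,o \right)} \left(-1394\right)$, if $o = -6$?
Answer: $-15334$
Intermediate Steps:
$O{\left(B,G \right)} = 5 - G$ ($O{\left(B,G \right)} = 3 - \left(-2 + G\right) = 5 - G$)
$O{\left(-5,o \right)} \left(-1394\right) = \left(5 - -6\right) \left(-1394\right) = \left(5 + 6\right) \left(-1394\right) = 11 \left(-1394\right) = -15334$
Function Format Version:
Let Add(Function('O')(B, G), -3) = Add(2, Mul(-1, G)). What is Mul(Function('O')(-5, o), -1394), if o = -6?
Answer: -15334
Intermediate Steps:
Function('O')(B, G) = Add(5, Mul(-1, G)) (Function('O')(B, G) = Add(3, Add(2, Mul(-1, G))) = Add(5, Mul(-1, G)))
Mul(Function('O')(-5, o), -1394) = Mul(Add(5, Mul(-1, -6)), -1394) = Mul(Add(5, 6), -1394) = Mul(11, -1394) = -15334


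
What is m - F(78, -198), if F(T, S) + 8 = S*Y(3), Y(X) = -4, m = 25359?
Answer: 24575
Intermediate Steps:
F(T, S) = -8 - 4*S (F(T, S) = -8 + S*(-4) = -8 - 4*S)
m - F(78, -198) = 25359 - (-8 - 4*(-198)) = 25359 - (-8 + 792) = 25359 - 1*784 = 25359 - 784 = 24575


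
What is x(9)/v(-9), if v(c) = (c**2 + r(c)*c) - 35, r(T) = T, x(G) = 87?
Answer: 87/127 ≈ 0.68504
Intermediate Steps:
v(c) = -35 + 2*c**2 (v(c) = (c**2 + c*c) - 35 = (c**2 + c**2) - 35 = 2*c**2 - 35 = -35 + 2*c**2)
x(9)/v(-9) = 87/(-35 + 2*(-9)**2) = 87/(-35 + 2*81) = 87/(-35 + 162) = 87/127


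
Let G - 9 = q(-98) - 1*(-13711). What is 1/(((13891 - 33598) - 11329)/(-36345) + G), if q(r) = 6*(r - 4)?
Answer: 36345/476441296 ≈ 7.6284e-5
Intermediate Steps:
q(r) = -24 + 6*r (q(r) = 6*(-4 + r) = -24 + 6*r)
G = 13108 (G = 9 + ((-24 + 6*(-98)) - 1*(-13711)) = 9 + ((-24 - 588) + 13711) = 9 + (-612 + 13711) = 9 + 13099 = 13108)
1/(((13891 - 33598) - 11329)/(-36345) + G) = 1/(((13891 - 33598) - 11329)/(-36345) + 13108) = 1/((-19707 - 11329)*(-1/36345) + 13108) = 1/(-31036*(-1/36345) + 13108) = 1/(31036/36345 + 13108) = 1/(476441296/36345) = 36345/476441296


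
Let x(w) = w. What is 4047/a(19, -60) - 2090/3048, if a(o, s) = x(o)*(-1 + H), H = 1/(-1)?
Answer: -163351/1524 ≈ -107.19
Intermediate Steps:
H = -1
a(o, s) = -2*o (a(o, s) = o*(-1 - 1) = o*(-2) = -2*o)
4047/a(19, -60) - 2090/3048 = 4047/((-2*19)) - 2090/3048 = 4047/(-38) - 2090*1/3048 = 4047*(-1/38) - 1045/1524 = -213/2 - 1045/1524 = -163351/1524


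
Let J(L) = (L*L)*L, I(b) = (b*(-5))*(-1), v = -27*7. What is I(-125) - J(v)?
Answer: 6750644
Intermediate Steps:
v = -189
I(b) = 5*b (I(b) = -5*b*(-1) = 5*b)
J(L) = L³ (J(L) = L²*L = L³)
I(-125) - J(v) = 5*(-125) - 1*(-189)³ = -625 - 1*(-6751269) = -625 + 6751269 = 6750644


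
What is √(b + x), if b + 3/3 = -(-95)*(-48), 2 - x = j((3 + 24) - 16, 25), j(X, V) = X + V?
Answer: I*√4595 ≈ 67.786*I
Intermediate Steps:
j(X, V) = V + X
x = -34 (x = 2 - (25 + ((3 + 24) - 16)) = 2 - (25 + (27 - 16)) = 2 - (25 + 11) = 2 - 1*36 = 2 - 36 = -34)
b = -4561 (b = -1 - (-95)*(-48) = -1 - 19*240 = -1 - 4560 = -4561)
√(b + x) = √(-4561 - 34) = √(-4595) = I*√4595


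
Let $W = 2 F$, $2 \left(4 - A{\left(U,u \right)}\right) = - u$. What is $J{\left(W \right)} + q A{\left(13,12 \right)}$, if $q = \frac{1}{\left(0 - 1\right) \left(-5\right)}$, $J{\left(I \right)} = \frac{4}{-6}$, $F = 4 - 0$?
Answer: $\frac{4}{3} \approx 1.3333$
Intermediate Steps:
$A{\left(U,u \right)} = 4 + \frac{u}{2}$ ($A{\left(U,u \right)} = 4 - \frac{\left(-1\right) u}{2} = 4 + \frac{u}{2}$)
$F = 4$ ($F = 4 + 0 = 4$)
$W = 8$ ($W = 2 \cdot 4 = 8$)
$J{\left(I \right)} = - \frac{2}{3}$ ($J{\left(I \right)} = 4 \left(- \frac{1}{6}\right) = - \frac{2}{3}$)
$q = \frac{1}{5}$ ($q = \frac{1}{\left(-1\right) \left(-5\right)} = \frac{1}{5} \approx 0.2$)
$J{\left(W \right)} + q A{\left(13,12 \right)} = - \frac{2}{3} + \frac{4 + \frac{1}{2} \cdot 12}{5} = - \frac{2}{3} + \frac{4 + 6}{5} = - \frac{2}{3} + \frac{1}{5} \cdot 10 = - \frac{2}{3} + 2 = \frac{4}{3}$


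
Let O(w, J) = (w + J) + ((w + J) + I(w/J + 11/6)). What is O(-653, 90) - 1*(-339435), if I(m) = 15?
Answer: 338324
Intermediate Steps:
O(w, J) = 15 + 2*J + 2*w (O(w, J) = (w + J) + ((w + J) + 15) = (J + w) + ((J + w) + 15) = (J + w) + (15 + J + w) = 15 + 2*J + 2*w)
O(-653, 90) - 1*(-339435) = (15 + 2*90 + 2*(-653)) - 1*(-339435) = (15 + 180 - 1306) + 339435 = -1111 + 339435 = 338324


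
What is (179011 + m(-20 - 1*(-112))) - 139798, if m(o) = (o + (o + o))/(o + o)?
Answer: 78429/2 ≈ 39215.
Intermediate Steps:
m(o) = 3/2 (m(o) = (o + 2*o)/((2*o)) = (3*o)*(1/(2*o)) = 3/2)
(179011 + m(-20 - 1*(-112))) - 139798 = (179011 + 3/2) - 139798 = 358025/2 - 139798 = 78429/2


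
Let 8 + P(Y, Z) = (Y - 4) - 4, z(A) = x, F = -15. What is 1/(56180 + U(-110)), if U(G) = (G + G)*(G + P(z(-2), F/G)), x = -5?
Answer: 1/85000 ≈ 1.1765e-5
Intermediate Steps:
z(A) = -5
P(Y, Z) = -16 + Y (P(Y, Z) = -8 + ((Y - 4) - 4) = -8 + ((-4 + Y) - 4) = -8 + (-8 + Y) = -16 + Y)
U(G) = 2*G*(-21 + G) (U(G) = (G + G)*(G + (-16 - 5)) = (2*G)*(G - 21) = (2*G)*(-21 + G) = 2*G*(-21 + G))
1/(56180 + U(-110)) = 1/(56180 + 2*(-110)*(-21 - 110)) = 1/(56180 + 2*(-110)*(-131)) = 1/(56180 + 28820) = 1/85000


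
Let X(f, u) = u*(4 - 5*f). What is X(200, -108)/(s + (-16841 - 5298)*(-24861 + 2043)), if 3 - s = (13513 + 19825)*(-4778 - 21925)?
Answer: 3984/51681197 ≈ 7.7088e-5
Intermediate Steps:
s = 890224617 (s = 3 - (13513 + 19825)*(-4778 - 21925) = 3 - 33338*(-26703) = 3 - 1*(-890224614) = 3 + 890224614 = 890224617)
X(200, -108)/(s + (-16841 - 5298)*(-24861 + 2043)) = (-108*(4 - 5*200))/(890224617 + (-16841 - 5298)*(-24861 + 2043)) = (-108*(4 - 1000))/(890224617 - 22139*(-22818)) = (-108*(-996))/(890224617 + 505167702) = 107568/1395392319 = 107568*(1/1395392319) = 3984/51681197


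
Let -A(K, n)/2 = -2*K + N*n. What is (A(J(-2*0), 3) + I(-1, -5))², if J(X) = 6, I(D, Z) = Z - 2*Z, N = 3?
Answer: 121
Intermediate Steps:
I(D, Z) = -Z
A(K, n) = -6*n + 4*K (A(K, n) = -2*(-2*K + 3*n) = -6*n + 4*K)
(A(J(-2*0), 3) + I(-1, -5))² = ((-6*3 + 4*6) - 1*(-5))² = ((-18 + 24) + 5)² = (6 + 5)² = 11² = 121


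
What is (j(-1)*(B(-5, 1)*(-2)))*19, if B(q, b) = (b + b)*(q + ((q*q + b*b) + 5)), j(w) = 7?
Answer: -13832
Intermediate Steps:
B(q, b) = 2*b*(5 + q + b² + q²) (B(q, b) = (2*b)*(q + ((q² + b²) + 5)) = (2*b)*(q + ((b² + q²) + 5)) = (2*b)*(q + (5 + b² + q²)) = (2*b)*(5 + q + b² + q²) = 2*b*(5 + q + b² + q²))
(j(-1)*(B(-5, 1)*(-2)))*19 = (7*((2*1*(5 - 5 + 1² + (-5)²))*(-2)))*19 = (7*((2*1*(5 - 5 + 1 + 25))*(-2)))*19 = (7*((2*1*26)*(-2)))*19 = (7*(52*(-2)))*19 = (7*(-104))*19 = -728*19 = -13832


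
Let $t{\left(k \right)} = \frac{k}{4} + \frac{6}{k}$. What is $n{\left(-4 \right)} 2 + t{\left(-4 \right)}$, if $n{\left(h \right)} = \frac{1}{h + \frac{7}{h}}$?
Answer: $- \frac{131}{46} \approx -2.8478$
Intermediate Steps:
$t{\left(k \right)} = \frac{6}{k} + \frac{k}{4}$ ($t{\left(k \right)} = k \frac{1}{4} + \frac{6}{k} = \frac{k}{4} + \frac{6}{k} = \frac{6}{k} + \frac{k}{4}$)
$n{\left(-4 \right)} 2 + t{\left(-4 \right)} = - \frac{4}{7 + \left(-4\right)^{2}} \cdot 2 + \left(\frac{6}{-4} + \frac{1}{4} \left(-4\right)\right) = - \frac{4}{7 + 16} \cdot 2 + \left(6 \left(- \frac{1}{4}\right) - 1\right) = - \frac{4}{23} \cdot 2 - \frac{5}{2} = \left(-4\right) \frac{1}{23} \cdot 2 - \frac{5}{2} = \left(- \frac{4}{23}\right) 2 - \frac{5}{2} = - \frac{8}{23} - \frac{5}{2} = - \frac{131}{46}$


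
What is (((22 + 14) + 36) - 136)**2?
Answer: 4096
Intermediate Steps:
(((22 + 14) + 36) - 136)**2 = ((36 + 36) - 136)**2 = (72 - 136)**2 = (-64)**2 = 4096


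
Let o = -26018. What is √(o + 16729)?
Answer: I*√9289 ≈ 96.379*I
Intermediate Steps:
√(o + 16729) = √(-26018 + 16729) = √(-9289) = I*√9289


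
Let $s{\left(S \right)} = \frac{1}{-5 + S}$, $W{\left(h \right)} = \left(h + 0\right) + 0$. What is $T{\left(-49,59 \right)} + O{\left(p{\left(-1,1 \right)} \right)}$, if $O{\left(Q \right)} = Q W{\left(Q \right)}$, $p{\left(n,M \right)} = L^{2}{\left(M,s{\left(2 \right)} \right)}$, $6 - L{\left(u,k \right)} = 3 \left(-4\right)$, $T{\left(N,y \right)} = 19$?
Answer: $104995$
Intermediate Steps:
$W{\left(h \right)} = h$ ($W{\left(h \right)} = h + 0 = h$)
$L{\left(u,k \right)} = 18$ ($L{\left(u,k \right)} = 6 - 3 \left(-4\right) = 6 - -12 = 6 + 12 = 18$)
$p{\left(n,M \right)} = 324$ ($p{\left(n,M \right)} = 18^{2} = 324$)
$O{\left(Q \right)} = Q^{2}$ ($O{\left(Q \right)} = Q Q = Q^{2}$)
$T{\left(-49,59 \right)} + O{\left(p{\left(-1,1 \right)} \right)} = 19 + 324^{2} = 19 + 104976 = 104995$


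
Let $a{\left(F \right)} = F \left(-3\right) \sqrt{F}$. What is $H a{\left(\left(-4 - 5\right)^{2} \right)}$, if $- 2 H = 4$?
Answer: $4374$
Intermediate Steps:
$H = -2$ ($H = \left(- \frac{1}{2}\right) 4 = -2$)
$a{\left(F \right)} = - 3 F^{\frac{3}{2}}$ ($a{\left(F \right)} = - 3 F \sqrt{F} = - 3 F^{\frac{3}{2}}$)
$H a{\left(\left(-4 - 5\right)^{2} \right)} = - 2 \left(- 3 \left(\left(-4 - 5\right)^{2}\right)^{\frac{3}{2}}\right) = - 2 \left(- 3 \left(\left(-9\right)^{2}\right)^{\frac{3}{2}}\right) = - 2 \left(- 3 \cdot 81^{\frac{3}{2}}\right) = - 2 \left(\left(-3\right) 729\right) = \left(-2\right) \left(-2187\right) = 4374$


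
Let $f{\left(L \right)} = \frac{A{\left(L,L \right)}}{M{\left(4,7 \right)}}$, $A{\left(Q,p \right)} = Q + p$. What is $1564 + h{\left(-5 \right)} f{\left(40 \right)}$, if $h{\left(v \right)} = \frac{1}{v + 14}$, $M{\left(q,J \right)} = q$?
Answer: $\frac{14096}{9} \approx 1566.2$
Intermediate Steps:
$h{\left(v \right)} = \frac{1}{14 + v}$
$f{\left(L \right)} = \frac{L}{2}$ ($f{\left(L \right)} = \frac{L + L}{4} = 2 L \frac{1}{4} = \frac{L}{2}$)
$1564 + h{\left(-5 \right)} f{\left(40 \right)} = 1564 + \frac{\frac{1}{2} \cdot 40}{14 - 5} = 1564 + \frac{1}{9} \cdot 20 = 1564 + \frac{20}{9} = \frac{14096}{9}$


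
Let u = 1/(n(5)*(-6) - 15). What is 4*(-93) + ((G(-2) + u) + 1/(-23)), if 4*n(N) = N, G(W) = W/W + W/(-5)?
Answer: -383662/1035 ≈ -370.69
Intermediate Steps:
G(W) = 1 - W/5 (G(W) = 1 + W*(-⅕) = 1 - W/5)
n(N) = N/4
u = -2/45 (u = 1/(((¼)*5)*(-6) - 15) = 1/((5/4)*(-6) - 15) = 1/(-15/2 - 15) = 1/(-45/2) = -2/45 ≈ -0.044444)
4*(-93) + ((G(-2) + u) + 1/(-23)) = 4*(-93) + (((1 - ⅕*(-2)) - 2/45) + 1/(-23)) = -372 + (((1 + ⅖) - 2/45) - 1/23) = -372 + ((7/5 - 2/45) - 1/23) = -372 + (61/45 - 1/23) = -372 + 1358/1035 = -383662/1035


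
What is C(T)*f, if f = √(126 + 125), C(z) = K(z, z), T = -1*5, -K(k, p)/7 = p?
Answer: 35*√251 ≈ 554.50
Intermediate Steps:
K(k, p) = -7*p
T = -5
C(z) = -7*z
f = √251 ≈ 15.843
C(T)*f = (-7*(-5))*√251 = 35*√251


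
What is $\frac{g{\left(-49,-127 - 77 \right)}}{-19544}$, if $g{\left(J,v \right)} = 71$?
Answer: $- \frac{71}{19544} \approx -0.0036328$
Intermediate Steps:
$\frac{g{\left(-49,-127 - 77 \right)}}{-19544} = \frac{71}{-19544} = 71 \left(- \frac{1}{19544}\right) = - \frac{71}{19544}$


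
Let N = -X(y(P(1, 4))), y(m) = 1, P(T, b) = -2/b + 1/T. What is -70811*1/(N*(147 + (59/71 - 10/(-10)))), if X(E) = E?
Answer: 5027581/10567 ≈ 475.78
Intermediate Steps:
P(T, b) = 1/T - 2/b (P(T, b) = -2/b + 1/T = 1/T - 2/b)
N = -1 (N = -1*1 = -1)
-70811*1/(N*(147 + (59/71 - 10/(-10)))) = -70811*(-1/(147 + (59/71 - 10/(-10)))) = -70811*(-1/(147 + (59*(1/71) - 10*(-⅒)))) = -70811*(-1/(147 + (59/71 + 1))) = -70811*(-1/(147 + 130/71)) = -70811/((-1*10567/71)) = -70811/(-10567/71) = -70811*(-71/10567) = 5027581/10567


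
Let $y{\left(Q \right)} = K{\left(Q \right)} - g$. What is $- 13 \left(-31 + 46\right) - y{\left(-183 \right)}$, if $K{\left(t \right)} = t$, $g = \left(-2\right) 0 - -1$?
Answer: $-11$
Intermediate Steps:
$g = 1$ ($g = 0 + 1 = 1$)
$y{\left(Q \right)} = -1 + Q$ ($y{\left(Q \right)} = Q - 1 = -1 + Q$)
$- 13 \left(-31 + 46\right) - y{\left(-183 \right)} = - 13 \left(-31 + 46\right) - \left(-1 - 183\right) = \left(-13\right) 15 - -184 = -195 + 184 = -11$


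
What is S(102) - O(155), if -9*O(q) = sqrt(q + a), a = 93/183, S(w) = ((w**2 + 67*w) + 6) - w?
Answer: 17142 + sqrt(64294)/183 ≈ 17143.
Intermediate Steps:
S(w) = 6 + w**2 + 66*w (S(w) = (6 + w**2 + 67*w) - w = 6 + w**2 + 66*w)
a = 31/61 (a = 93*(1/183) = 31/61 ≈ 0.50820)
O(q) = -sqrt(31/61 + q)/9 (O(q) = -sqrt(q + 31/61)/9 = -sqrt(31/61 + q)/9)
S(102) - O(155) = (6 + 102**2 + 66*102) - (-1)*sqrt(1891 + 3721*155)/549 = (6 + 10404 + 6732) - (-1)*sqrt(1891 + 576755)/549 = 17142 - (-1)*sqrt(578646)/549 = 17142 - (-1)*3*sqrt(64294)/549 = 17142 - (-1)*sqrt(64294)/183 = 17142 + sqrt(64294)/183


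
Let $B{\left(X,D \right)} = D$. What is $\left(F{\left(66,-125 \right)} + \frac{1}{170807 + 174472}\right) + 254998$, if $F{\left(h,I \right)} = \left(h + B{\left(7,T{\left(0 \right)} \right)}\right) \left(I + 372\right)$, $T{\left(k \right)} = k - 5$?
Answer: $\frac{93247773136}{345279} \approx 2.7007 \cdot 10^{5}$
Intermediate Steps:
$T{\left(k \right)} = -5 + k$ ($T{\left(k \right)} = k - 5 = -5 + k$)
$F{\left(h,I \right)} = \left(-5 + h\right) \left(372 + I\right)$ ($F{\left(h,I \right)} = \left(h + \left(-5 + 0\right)\right) \left(I + 372\right) = \left(h - 5\right) \left(372 + I\right) = \left(-5 + h\right) \left(372 + I\right)$)
$\left(F{\left(66,-125 \right)} + \frac{1}{170807 + 174472}\right) + 254998 = \left(\left(-1860 - -625 + 372 \cdot 66 - 8250\right) + \frac{1}{170807 + 174472}\right) + 254998 = \left(\left(-1860 + 625 + 24552 - 8250\right) + \frac{1}{345279}\right) + 254998 = \left(15067 + \frac{1}{345279}\right) + 254998 = \frac{5202318694}{345279} + 254998 = \frac{93247773136}{345279}$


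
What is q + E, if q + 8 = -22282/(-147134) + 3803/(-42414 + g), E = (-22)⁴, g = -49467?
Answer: 121798377442432/519954579 ≈ 2.3425e+5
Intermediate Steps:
E = 234256
q = -4102415792/519954579 (q = -8 + (-22282/(-147134) + 3803/(-42414 - 49467)) = -8 + (-22282*(-1/147134) + 3803/(-91881)) = -8 + (857/5659 + 3803*(-1/91881)) = -8 + (857/5659 - 3803/91881) = -8 + 57220840/519954579 = -4102415792/519954579 ≈ -7.8900)
q + E = -4102415792/519954579 + 234256 = 121798377442432/519954579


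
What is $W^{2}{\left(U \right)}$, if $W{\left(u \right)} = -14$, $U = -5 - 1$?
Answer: $196$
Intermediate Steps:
$U = -6$
$W^{2}{\left(U \right)} = \left(-14\right)^{2} = 196$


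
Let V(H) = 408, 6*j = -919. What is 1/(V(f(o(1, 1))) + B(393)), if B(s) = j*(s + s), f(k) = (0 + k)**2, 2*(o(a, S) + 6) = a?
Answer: -1/119981 ≈ -8.3347e-6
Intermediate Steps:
j = -919/6 (j = (1/6)*(-919) = -919/6 ≈ -153.17)
o(a, S) = -6 + a/2
f(k) = k**2
B(s) = -919*s/3 (B(s) = -919*(s + s)/6 = -919*s/3)
1/(V(f(o(1, 1))) + B(393)) = 1/(408 - 919/3*393) = 1/(408 - 120389) = 1/(-119981) = -1/119981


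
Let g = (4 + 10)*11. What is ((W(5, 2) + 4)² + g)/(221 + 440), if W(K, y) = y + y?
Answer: 218/661 ≈ 0.32980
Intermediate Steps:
W(K, y) = 2*y
g = 154 (g = 14*11 = 154)
((W(5, 2) + 4)² + g)/(221 + 440) = ((2*2 + 4)² + 154)/(221 + 440) = ((4 + 4)² + 154)/661 = (8² + 154)*(1/661) = (64 + 154)*(1/661) = 218*(1/661) = 218/661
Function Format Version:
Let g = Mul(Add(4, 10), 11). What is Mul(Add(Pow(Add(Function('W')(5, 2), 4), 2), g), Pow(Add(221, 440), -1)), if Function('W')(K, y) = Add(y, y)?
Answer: Rational(218, 661) ≈ 0.32980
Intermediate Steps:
Function('W')(K, y) = Mul(2, y)
g = 154 (g = Mul(14, 11) = 154)
Mul(Add(Pow(Add(Function('W')(5, 2), 4), 2), g), Pow(Add(221, 440), -1)) = Mul(Add(Pow(Add(Mul(2, 2), 4), 2), 154), Pow(Add(221, 440), -1)) = Mul(Add(Pow(Add(4, 4), 2), 154), Pow(661, -1)) = Mul(Add(Pow(8, 2), 154), Rational(1, 661)) = Mul(Add(64, 154), Rational(1, 661)) = Mul(218, Rational(1, 661)) = Rational(218, 661)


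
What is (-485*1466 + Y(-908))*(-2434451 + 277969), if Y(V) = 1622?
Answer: 1529782453016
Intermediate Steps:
(-485*1466 + Y(-908))*(-2434451 + 277969) = (-485*1466 + 1622)*(-2434451 + 277969) = (-711010 + 1622)*(-2156482) = -709388*(-2156482) = 1529782453016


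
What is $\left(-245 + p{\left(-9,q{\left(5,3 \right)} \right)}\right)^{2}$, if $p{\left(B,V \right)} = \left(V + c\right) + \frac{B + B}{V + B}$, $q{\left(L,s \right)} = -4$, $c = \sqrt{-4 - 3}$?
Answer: $\frac{10360778}{169} - \frac{6438 i \sqrt{7}}{13} \approx 61306.0 - 1310.3 i$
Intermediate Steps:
$c = i \sqrt{7}$ ($c = \sqrt{-7} = i \sqrt{7} \approx 2.6458 i$)
$p{\left(B,V \right)} = V + i \sqrt{7} + \frac{2 B}{B + V}$ ($p{\left(B,V \right)} = \left(V + i \sqrt{7}\right) + \frac{B + B}{V + B} = \left(V + i \sqrt{7}\right) + \frac{2 B}{B + V} = V + i \sqrt{7} + \frac{2 B}{B + V}$)
$\left(-245 + p{\left(-9,q{\left(5,3 \right)} \right)}\right)^{2} = \left(-245 + \frac{\left(-4\right)^{2} + 2 \left(-9\right) - -36 + i \left(-9\right) \sqrt{7} + i \left(-4\right) \sqrt{7}}{-9 - 4}\right)^{2} = \left(-245 + \frac{16 - 18 + 36 - 9 i \sqrt{7} - 4 i \sqrt{7}}{-13}\right)^{2} = \left(-245 - \frac{34 - 13 i \sqrt{7}}{13}\right)^{2} = \left(-245 - \left(\frac{34}{13} - i \sqrt{7}\right)\right)^{2} = \left(- \frac{3219}{13} + i \sqrt{7}\right)^{2}$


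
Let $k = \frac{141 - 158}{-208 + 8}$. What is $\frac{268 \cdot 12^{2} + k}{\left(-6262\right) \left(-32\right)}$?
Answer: $\frac{7718417}{40076800} \approx 0.19259$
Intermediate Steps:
$k = \frac{17}{200}$ ($k = - \frac{17}{-200} = \left(-17\right) \left(- \frac{1}{200}\right) = \frac{17}{200} \approx 0.085$)
$\frac{268 \cdot 12^{2} + k}{\left(-6262\right) \left(-32\right)} = \frac{268 \cdot 12^{2} + \frac{17}{200}}{\left(-6262\right) \left(-32\right)} = \frac{268 \cdot 144 + \frac{17}{200}}{200384} = \left(38592 + \frac{17}{200}\right) \frac{1}{200384} = \frac{7718417}{200} \cdot \frac{1}{200384} = \frac{7718417}{40076800}$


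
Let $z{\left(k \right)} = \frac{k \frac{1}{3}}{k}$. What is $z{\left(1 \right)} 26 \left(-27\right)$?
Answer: $-234$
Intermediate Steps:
$z{\left(k \right)} = \frac{1}{3}$ ($z{\left(k \right)} = \frac{k \frac{1}{3}}{k} = \frac{\frac{1}{3} k}{k} = \frac{1}{3}$)
$z{\left(1 \right)} 26 \left(-27\right) = \frac{1}{3} \cdot 26 \left(-27\right) = \frac{26}{3} \left(-27\right) = -234$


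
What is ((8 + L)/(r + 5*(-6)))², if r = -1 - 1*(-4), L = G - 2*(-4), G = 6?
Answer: 484/729 ≈ 0.66392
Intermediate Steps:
L = 14 (L = 6 - 2*(-4) = 6 + 8 = 14)
r = 3 (r = -1 + 4 = 3)
((8 + L)/(r + 5*(-6)))² = ((8 + 14)/(3 + 5*(-6)))² = (22/(3 - 30))² = (22/(-27))² = (22*(-1/27))² = (-22/27)² = 484/729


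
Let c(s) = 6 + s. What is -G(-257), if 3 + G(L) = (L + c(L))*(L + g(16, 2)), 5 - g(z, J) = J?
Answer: -129029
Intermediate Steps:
g(z, J) = 5 - J
G(L) = -3 + (3 + L)*(6 + 2*L) (G(L) = -3 + (L + (6 + L))*(L + (5 - 1*2)) = -3 + (6 + 2*L)*(L + (5 - 2)) = -3 + (6 + 2*L)*(L + 3) = -3 + (6 + 2*L)*(3 + L) = -3 + (3 + L)*(6 + 2*L))
-G(-257) = -(15 + 2*(-257)² + 12*(-257)) = -(15 + 2*66049 - 3084) = -(15 + 132098 - 3084) = -1*129029 = -129029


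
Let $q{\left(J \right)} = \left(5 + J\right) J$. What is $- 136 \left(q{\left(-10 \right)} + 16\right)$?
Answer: $-8976$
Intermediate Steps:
$q{\left(J \right)} = J \left(5 + J\right)$
$- 136 \left(q{\left(-10 \right)} + 16\right) = - 136 \left(- 10 \left(5 - 10\right) + 16\right) = - 136 \left(\left(-10\right) \left(-5\right) + 16\right) = - 136 \left(50 + 16\right) = \left(-136\right) 66 = -8976$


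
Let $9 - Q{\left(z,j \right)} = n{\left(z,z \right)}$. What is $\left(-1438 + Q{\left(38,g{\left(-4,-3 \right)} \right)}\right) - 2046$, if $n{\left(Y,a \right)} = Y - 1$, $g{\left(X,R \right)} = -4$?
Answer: $-3512$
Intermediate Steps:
$n{\left(Y,a \right)} = -1 + Y$
$Q{\left(z,j \right)} = 10 - z$ ($Q{\left(z,j \right)} = 9 - \left(-1 + z\right) = 10 - z$)
$\left(-1438 + Q{\left(38,g{\left(-4,-3 \right)} \right)}\right) - 2046 = \left(-1438 + \left(10 - 38\right)\right) - 2046 = \left(-1438 - 28\right) - 2046 = -1466 - 2046 = -3512$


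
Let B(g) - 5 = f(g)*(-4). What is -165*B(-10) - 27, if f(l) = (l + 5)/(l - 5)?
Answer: -632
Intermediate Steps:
f(l) = (5 + l)/(-5 + l)
B(g) = 5 - 4*(5 + g)/(-5 + g) (B(g) = 5 + ((5 + g)/(-5 + g))*(-4) = 5 - 4*(5 + g)/(-5 + g))
-165*B(-10) - 27 = -165*(-45 - 10)/(-5 - 10) - 27 = -165*(-55)/(-15) - 27 = -(-11)*(-55) - 27 = -165*11/3 - 27 = -605 - 27 = -632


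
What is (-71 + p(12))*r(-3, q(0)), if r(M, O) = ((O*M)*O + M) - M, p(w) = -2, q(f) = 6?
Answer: 7884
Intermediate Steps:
r(M, O) = M*O**2 (r(M, O) = ((M*O)*O + M) - M = (M*O**2 + M) - M = (M + M*O**2) - M = M*O**2)
(-71 + p(12))*r(-3, q(0)) = (-71 - 2)*(-3*6**2) = -(-219)*36 = -73*(-108) = 7884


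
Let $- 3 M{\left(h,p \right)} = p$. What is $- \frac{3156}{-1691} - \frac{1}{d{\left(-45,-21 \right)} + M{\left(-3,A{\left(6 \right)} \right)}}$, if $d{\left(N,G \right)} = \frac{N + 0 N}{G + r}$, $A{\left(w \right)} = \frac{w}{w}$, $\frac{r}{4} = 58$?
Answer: $\frac{2162379}{585086} \approx 3.6958$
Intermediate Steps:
$r = 232$ ($r = 4 \cdot 58 = 232$)
$A{\left(w \right)} = 1$
$M{\left(h,p \right)} = - \frac{p}{3}$
$d{\left(N,G \right)} = \frac{N}{232 + G}$ ($d{\left(N,G \right)} = \frac{N + 0 N}{G + 232} = \frac{N + 0}{232 + G} = \frac{N}{232 + G}$)
$- \frac{3156}{-1691} - \frac{1}{d{\left(-45,-21 \right)} + M{\left(-3,A{\left(6 \right)} \right)}} = - \frac{3156}{-1691} - \frac{1}{- \frac{45}{232 - 21} - \frac{1}{3}} = \left(-3156\right) \left(- \frac{1}{1691}\right) - \frac{1}{- \frac{45}{211} - \frac{1}{3}} = \frac{3156}{1691} - \frac{1}{\left(-45\right) \frac{1}{211} - \frac{1}{3}} = \frac{3156}{1691} - \frac{1}{- \frac{45}{211} - \frac{1}{3}} = \frac{3156}{1691} - \frac{1}{- \frac{346}{633}} = \frac{3156}{1691} - - \frac{633}{346} = \frac{3156}{1691} + \frac{633}{346} = \frac{2162379}{585086}$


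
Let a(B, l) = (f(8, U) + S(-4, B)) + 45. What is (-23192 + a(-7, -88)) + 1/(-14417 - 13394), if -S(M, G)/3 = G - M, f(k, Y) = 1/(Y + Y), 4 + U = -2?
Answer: -7721918839/333732 ≈ -23138.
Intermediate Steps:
U = -6 (U = -4 - 2 = -6)
f(k, Y) = 1/(2*Y)
S(M, G) = -3*G + 3*M (S(M, G) = -3*(G - M) = -3*G + 3*M)
a(B, l) = 395/12 - 3*B (a(B, l) = ((½)/(-6) + (-3*B + 3*(-4))) + 45 = ((½)*(-⅙) + (-3*B - 12)) + 45 = (-1/12 + (-12 - 3*B)) + 45 = (-145/12 - 3*B) + 45 = 395/12 - 3*B)
(-23192 + a(-7, -88)) + 1/(-14417 - 13394) = (-23192 + (395/12 - 3*(-7))) + 1/(-14417 - 13394) = (-23192 + (395/12 + 21)) + 1/(-27811) = (-23192 + 647/12) - 1/27811 = -277657/12 - 1/27811 = -7721918839/333732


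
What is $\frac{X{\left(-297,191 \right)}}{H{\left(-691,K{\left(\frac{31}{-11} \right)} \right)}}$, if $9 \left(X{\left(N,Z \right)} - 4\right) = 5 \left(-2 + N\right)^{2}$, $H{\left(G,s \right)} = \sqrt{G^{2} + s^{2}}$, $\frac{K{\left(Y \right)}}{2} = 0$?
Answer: $\frac{447041}{6219} \approx 71.883$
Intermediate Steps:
$K{\left(Y \right)} = 0$ ($K{\left(Y \right)} = 2 \cdot 0 = 0$)
$X{\left(N,Z \right)} = 4 + \frac{5 \left(-2 + N\right)^{2}}{9}$
$\frac{X{\left(-297,191 \right)}}{H{\left(-691,K{\left(\frac{31}{-11} \right)} \right)}} = \frac{4 + \frac{5 \left(-2 - 297\right)^{2}}{9}}{\sqrt{\left(-691\right)^{2} + 0^{2}}} = \frac{4 + \frac{5 \left(-299\right)^{2}}{9}}{\sqrt{477481 + 0}} = \frac{4 + \frac{5}{9} \cdot 89401}{\sqrt{477481}} = \frac{4 + \frac{447005}{9}}{691} = \frac{447041}{9} \cdot \frac{1}{691} = \frac{447041}{6219}$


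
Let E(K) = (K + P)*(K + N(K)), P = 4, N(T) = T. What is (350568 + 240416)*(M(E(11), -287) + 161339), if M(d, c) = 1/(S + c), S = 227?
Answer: 1430231365894/15 ≈ 9.5349e+10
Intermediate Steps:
E(K) = 2*K*(4 + K) (E(K) = (K + 4)*(K + K) = (4 + K)*(2*K) = 2*K*(4 + K))
M(d, c) = 1/(227 + c)
(350568 + 240416)*(M(E(11), -287) + 161339) = (350568 + 240416)*(1/(227 - 287) + 161339) = 590984*(1/(-60) + 161339) = 590984*(-1/60 + 161339) = 590984*(9680339/60) = 1430231365894/15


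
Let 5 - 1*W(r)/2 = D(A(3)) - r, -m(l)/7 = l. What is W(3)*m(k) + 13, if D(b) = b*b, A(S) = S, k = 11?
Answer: 167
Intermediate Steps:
m(l) = -7*l
D(b) = b²
W(r) = -8 + 2*r (W(r) = 10 - 2*(3² - r) = 10 - 2*(9 - r) = 10 + (-18 + 2*r) = -8 + 2*r)
W(3)*m(k) + 13 = (-8 + 2*3)*(-7*11) + 13 = (-8 + 6)*(-77) + 13 = -2*(-77) + 13 = 154 + 13 = 167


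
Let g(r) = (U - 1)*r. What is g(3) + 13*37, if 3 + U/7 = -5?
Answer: 310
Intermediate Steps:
U = -56 (U = -21 + 7*(-5) = -21 - 35 = -56)
g(r) = -57*r (g(r) = (-56 - 1)*r = -57*r)
g(3) + 13*37 = -57*3 + 13*37 = -171 + 481 = 310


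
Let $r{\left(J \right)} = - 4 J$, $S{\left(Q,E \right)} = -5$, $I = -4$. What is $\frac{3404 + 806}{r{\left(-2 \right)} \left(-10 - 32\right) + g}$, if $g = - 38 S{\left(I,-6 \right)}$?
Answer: $- \frac{2105}{73} \approx -28.836$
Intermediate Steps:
$g = 190$ ($g = \left(-38\right) \left(-5\right) = 190$)
$\frac{3404 + 806}{r{\left(-2 \right)} \left(-10 - 32\right) + g} = \frac{3404 + 806}{\left(-4\right) \left(-2\right) \left(-10 - 32\right) + 190} = \frac{4210}{8 \left(-42\right) + 190} = \frac{4210}{-336 + 190} = \frac{4210}{-146} = 4210 \left(- \frac{1}{146}\right) = - \frac{2105}{73}$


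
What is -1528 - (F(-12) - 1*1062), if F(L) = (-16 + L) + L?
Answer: -426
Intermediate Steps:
F(L) = -16 + 2*L
-1528 - (F(-12) - 1*1062) = -1528 - ((-16 + 2*(-12)) - 1*1062) = -1528 - ((-16 - 24) - 1062) = -1528 - (-40 - 1062) = -1528 - 1*(-1102) = -1528 + 1102 = -426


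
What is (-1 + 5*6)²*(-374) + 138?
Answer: -314396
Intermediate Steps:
(-1 + 5*6)²*(-374) + 138 = (-1 + 30)²*(-374) + 138 = 29²*(-374) + 138 = 841*(-374) + 138 = -314534 + 138 = -314396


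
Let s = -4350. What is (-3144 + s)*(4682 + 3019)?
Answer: -57711294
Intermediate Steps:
(-3144 + s)*(4682 + 3019) = (-3144 - 4350)*(4682 + 3019) = -7494*7701 = -57711294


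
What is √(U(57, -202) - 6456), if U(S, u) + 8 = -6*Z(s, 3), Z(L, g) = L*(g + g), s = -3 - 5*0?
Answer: 2*I*√1589 ≈ 79.724*I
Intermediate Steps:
s = -3 (s = -3 + 0 = -3)
Z(L, g) = 2*L*g (Z(L, g) = L*(2*g) = 2*L*g)
U(S, u) = 100 (U(S, u) = -8 - 12*(-3)*3 = -8 - 6*(-18) = -8 + 108 = 100)
√(U(57, -202) - 6456) = √(100 - 6456) = √(-6356) = 2*I*√1589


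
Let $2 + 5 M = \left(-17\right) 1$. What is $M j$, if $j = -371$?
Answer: $\frac{7049}{5} \approx 1409.8$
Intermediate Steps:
$M = - \frac{19}{5}$ ($M = - \frac{2}{5} + \frac{\left(-17\right) 1}{5} = - \frac{2}{5} + \frac{1}{5} \left(-17\right) = - \frac{2}{5} - \frac{17}{5} = - \frac{19}{5} \approx -3.8$)
$M j = \left(- \frac{19}{5}\right) \left(-371\right) = \frac{7049}{5}$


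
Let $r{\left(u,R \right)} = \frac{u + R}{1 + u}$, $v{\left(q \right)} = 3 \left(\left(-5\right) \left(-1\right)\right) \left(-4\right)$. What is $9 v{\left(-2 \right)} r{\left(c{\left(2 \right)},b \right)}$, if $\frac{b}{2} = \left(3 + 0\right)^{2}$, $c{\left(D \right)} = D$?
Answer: $-3600$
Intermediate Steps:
$b = 18$ ($b = 2 \left(3 + 0\right)^{2} = 2 \cdot 3^{2} = 2 \cdot 9 = 18$)
$v{\left(q \right)} = -60$ ($v{\left(q \right)} = 3 \cdot 5 \left(-4\right) = 15 \left(-4\right) = -60$)
$r{\left(u,R \right)} = \frac{R + u}{1 + u}$
$9 v{\left(-2 \right)} r{\left(c{\left(2 \right)},b \right)} = 9 \left(-60\right) \frac{18 + 2}{1 + 2} = - 540 \cdot \frac{1}{3} \cdot 20 = \left(-540\right) \frac{20}{3} = -3600$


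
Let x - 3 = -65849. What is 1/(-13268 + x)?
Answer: -1/79114 ≈ -1.2640e-5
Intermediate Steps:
x = -65846 (x = 3 - 65849 = -65846)
1/(-13268 + x) = 1/(-13268 - 65846) = 1/(-79114) = -1/79114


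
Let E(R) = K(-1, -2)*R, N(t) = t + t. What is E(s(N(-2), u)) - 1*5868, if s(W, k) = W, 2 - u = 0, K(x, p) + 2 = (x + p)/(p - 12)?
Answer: -41026/7 ≈ -5860.9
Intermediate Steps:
K(x, p) = -2 + (p + x)/(-12 + p) (K(x, p) = -2 + (x + p)/(p - 12) = -2 + (p + x)/(-12 + p))
u = 2 (u = 2 - 1*0 = 2 + 0 = 2)
N(t) = 2*t
E(R) = -25*R/14 (E(R) = ((24 - 1 - 1*(-2))/(-12 - 2))*R = ((24 - 1 + 2)/(-14))*R = (-1/14*25)*R = -25*R/14)
E(s(N(-2), u)) - 1*5868 = -25*(-2)/7 - 1*5868 = -25/14*(-4) - 5868 = 50/7 - 5868 = -41026/7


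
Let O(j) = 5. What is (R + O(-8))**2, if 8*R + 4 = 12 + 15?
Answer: 3969/64 ≈ 62.016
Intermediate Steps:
R = 23/8 (R = -1/2 + (12 + 15)/8 = -1/2 + (1/8)*27 = -1/2 + 27/8 = 23/8 ≈ 2.8750)
(R + O(-8))**2 = (23/8 + 5)**2 = (63/8)**2 = 3969/64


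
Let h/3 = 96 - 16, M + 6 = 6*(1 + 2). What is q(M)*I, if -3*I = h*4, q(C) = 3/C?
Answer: -80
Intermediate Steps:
M = 12 (M = -6 + 6*(1 + 2) = -6 + 6*3 = -6 + 18 = 12)
h = 240 (h = 3*(96 - 16) = 3*80 = 240)
I = -320 (I = -80*4 = -⅓*960 = -320)
q(M)*I = (3/12)*(-320) = (3*(1/12))*(-320) = (¼)*(-320) = -80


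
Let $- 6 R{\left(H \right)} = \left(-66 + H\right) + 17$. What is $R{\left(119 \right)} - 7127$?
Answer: $- \frac{21416}{3} \approx -7138.7$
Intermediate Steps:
$R{\left(H \right)} = \frac{49}{6} - \frac{H}{6}$ ($R{\left(H \right)} = - \frac{\left(-66 + H\right) + 17}{6} = - \frac{-49 + H}{6} = \frac{49}{6} - \frac{H}{6}$)
$R{\left(119 \right)} - 7127 = \left(\frac{49}{6} - \frac{119}{6}\right) - 7127 = - \frac{35}{3} - 7127 = - \frac{21416}{3}$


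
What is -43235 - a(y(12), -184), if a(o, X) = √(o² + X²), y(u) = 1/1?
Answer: -43235 - √33857 ≈ -43419.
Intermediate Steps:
y(u) = 1
a(o, X) = √(X² + o²)
-43235 - a(y(12), -184) = -43235 - √((-184)² + 1²) = -43235 - √(33856 + 1) = -43235 - √33857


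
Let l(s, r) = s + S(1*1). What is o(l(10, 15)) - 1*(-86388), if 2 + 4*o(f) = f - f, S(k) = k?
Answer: 172775/2 ≈ 86388.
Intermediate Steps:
l(s, r) = 1 + s (l(s, r) = s + 1*1 = s + 1 = 1 + s)
o(f) = -½ (o(f) = -½ + (f - f)/4 = -½ + (¼)*0 = -½ + 0 = -½)
o(l(10, 15)) - 1*(-86388) = -½ - 1*(-86388) = -½ + 86388 = 172775/2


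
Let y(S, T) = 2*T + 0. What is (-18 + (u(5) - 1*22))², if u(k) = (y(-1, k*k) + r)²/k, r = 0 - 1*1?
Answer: 4844401/25 ≈ 1.9378e+5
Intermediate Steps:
y(S, T) = 2*T
r = -1 (r = 0 - 1 = -1)
u(k) = (-1 + 2*k²)²/k (u(k) = (2*(k*k) - 1)²/k = (2*k² - 1)²/k = (-1 + 2*k²)²/k)
(-18 + (u(5) - 1*22))² = (-18 + ((-1 + 2*5²)²/5 - 1*22))² = (-18 + ((-1 + 2*25)²/5 - 22))² = (-18 + ((-1 + 50)²/5 - 22))² = (-18 + ((⅕)*49² - 22))² = (-18 + ((⅕)*2401 - 22))² = (-18 + (2401/5 - 22))² = (-18 + 2291/5)² = (2201/5)² = 4844401/25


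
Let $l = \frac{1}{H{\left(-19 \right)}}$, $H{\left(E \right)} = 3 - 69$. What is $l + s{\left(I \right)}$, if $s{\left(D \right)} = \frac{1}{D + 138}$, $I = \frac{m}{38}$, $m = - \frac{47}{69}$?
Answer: $- \frac{188737}{23878074} \approx -0.0079042$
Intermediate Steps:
$m = - \frac{47}{69}$ ($m = \left(-47\right) \frac{1}{69} = - \frac{47}{69} \approx -0.68116$)
$H{\left(E \right)} = -66$
$I = - \frac{47}{2622}$ ($I = - \frac{47}{69 \cdot 38} = \left(- \frac{47}{69}\right) \frac{1}{38} = - \frac{47}{2622} \approx -0.017925$)
$l = - \frac{1}{66}$ ($l = \frac{1}{-66} = - \frac{1}{66} \approx -0.015152$)
$s{\left(D \right)} = \frac{1}{138 + D}$
$l + s{\left(I \right)} = - \frac{1}{66} + \frac{1}{138 - \frac{47}{2622}} = - \frac{1}{66} + \frac{1}{\frac{361789}{2622}} = - \frac{1}{66} + \frac{2622}{361789} = - \frac{188737}{23878074}$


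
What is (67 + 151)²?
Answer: 47524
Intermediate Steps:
(67 + 151)² = 218² = 47524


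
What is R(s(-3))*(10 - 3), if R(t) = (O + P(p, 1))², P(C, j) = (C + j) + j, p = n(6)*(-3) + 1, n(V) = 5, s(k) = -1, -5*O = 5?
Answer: 1183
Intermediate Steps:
O = -1 (O = -⅕*5 = -1)
p = -14 (p = 5*(-3) + 1 = -15 + 1 = -14)
P(C, j) = C + 2*j
R(t) = 169 (R(t) = (-1 + (-14 + 2*1))² = (-1 + (-14 + 2))² = (-1 - 12)² = (-13)² = 169)
R(s(-3))*(10 - 3) = 169*(10 - 3) = 169*7 = 1183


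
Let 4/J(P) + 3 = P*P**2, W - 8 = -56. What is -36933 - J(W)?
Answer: -4084605131/110595 ≈ -36933.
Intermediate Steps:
W = -48 (W = 8 - 56 = -48)
J(P) = 4/(-3 + P**3) (J(P) = 4/(-3 + P*P**2) = 4/(-3 + P**3))
-36933 - J(W) = -36933 - 4/(-3 + (-48)**3) = -36933 - 4/(-3 - 110592) = -36933 - 4/(-110595) = -36933 - 4*(-1)/110595 = -36933 - 1*(-4/110595) = -36933 + 4/110595 = -4084605131/110595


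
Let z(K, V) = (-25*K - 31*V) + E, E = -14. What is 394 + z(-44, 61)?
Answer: -411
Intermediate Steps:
z(K, V) = -14 - 31*V - 25*K (z(K, V) = (-25*K - 31*V) - 14 = (-31*V - 25*K) - 14 = -14 - 31*V - 25*K)
394 + z(-44, 61) = 394 + (-14 - 31*61 - 25*(-44)) = 394 + (-14 - 1891 + 1100) = 394 - 805 = -411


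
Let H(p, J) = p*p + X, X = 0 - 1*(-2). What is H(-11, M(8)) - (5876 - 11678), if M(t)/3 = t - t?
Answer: 5925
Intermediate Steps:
M(t) = 0 (M(t) = 3*(t - t) = 3*0 = 0)
X = 2 (X = 0 + 2 = 2)
H(p, J) = 2 + p² (H(p, J) = p*p + 2 = p² + 2 = 2 + p²)
H(-11, M(8)) - (5876 - 11678) = (2 + (-11)²) - (5876 - 11678) = (2 + 121) - 1*(-5802) = 123 + 5802 = 5925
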